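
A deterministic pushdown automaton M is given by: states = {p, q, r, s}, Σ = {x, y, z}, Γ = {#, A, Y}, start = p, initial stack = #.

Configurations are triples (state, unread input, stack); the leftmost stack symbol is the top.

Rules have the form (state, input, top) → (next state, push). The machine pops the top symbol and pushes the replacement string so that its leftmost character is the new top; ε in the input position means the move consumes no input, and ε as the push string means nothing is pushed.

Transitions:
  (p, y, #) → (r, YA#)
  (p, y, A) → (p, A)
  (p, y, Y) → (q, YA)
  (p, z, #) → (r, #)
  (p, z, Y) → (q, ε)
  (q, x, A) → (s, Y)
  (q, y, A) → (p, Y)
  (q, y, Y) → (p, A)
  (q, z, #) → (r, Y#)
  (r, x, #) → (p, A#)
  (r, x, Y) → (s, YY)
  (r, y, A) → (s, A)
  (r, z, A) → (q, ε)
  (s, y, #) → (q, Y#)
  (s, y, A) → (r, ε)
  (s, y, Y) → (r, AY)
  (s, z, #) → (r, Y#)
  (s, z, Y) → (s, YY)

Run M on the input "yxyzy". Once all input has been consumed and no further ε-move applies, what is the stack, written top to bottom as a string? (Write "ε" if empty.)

(p, yxyzy, #)
  read y, top #: go to r, push YA# → (r, xyzy, YA#)
  read x, top Y: go to s, push YY → (s, yzy, YYA#)
  read y, top Y: go to r, push AY → (r, zy, AYYA#)
  read z, top A: go to q, push ε → (q, y, YYA#)
  read y, top Y: go to p, push A → (p, ε, AYA#)
All input consumed in state p with stack AYA#.

AYA#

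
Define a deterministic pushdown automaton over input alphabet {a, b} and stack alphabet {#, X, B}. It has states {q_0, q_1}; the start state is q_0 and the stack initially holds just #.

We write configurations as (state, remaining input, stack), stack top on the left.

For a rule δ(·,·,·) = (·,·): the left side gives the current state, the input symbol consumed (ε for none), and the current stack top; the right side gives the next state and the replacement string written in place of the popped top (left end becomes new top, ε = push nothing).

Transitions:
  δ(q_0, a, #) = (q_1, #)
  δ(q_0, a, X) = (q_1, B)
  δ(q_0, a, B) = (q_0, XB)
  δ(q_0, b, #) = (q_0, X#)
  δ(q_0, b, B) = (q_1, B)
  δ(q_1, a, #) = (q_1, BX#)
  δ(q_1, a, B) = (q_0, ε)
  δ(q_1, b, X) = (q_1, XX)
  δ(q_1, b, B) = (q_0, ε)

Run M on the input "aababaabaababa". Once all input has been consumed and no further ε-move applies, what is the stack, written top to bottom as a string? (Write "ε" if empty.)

#

(q_0, aababaabaababa, #)
  read a, top #: go to q_1, push # → (q_1, ababaabaababa, #)
  read a, top #: go to q_1, push BX# → (q_1, babaabaababa, BX#)
  read b, top B: go to q_0, push ε → (q_0, abaabaababa, X#)
  read a, top X: go to q_1, push B → (q_1, baabaababa, B#)
  read b, top B: go to q_0, push ε → (q_0, aabaababa, #)
  read a, top #: go to q_1, push # → (q_1, abaababa, #)
  read a, top #: go to q_1, push BX# → (q_1, baababa, BX#)
  read b, top B: go to q_0, push ε → (q_0, aababa, X#)
  read a, top X: go to q_1, push B → (q_1, ababa, B#)
  read a, top B: go to q_0, push ε → (q_0, baba, #)
  read b, top #: go to q_0, push X# → (q_0, aba, X#)
  read a, top X: go to q_1, push B → (q_1, ba, B#)
  read b, top B: go to q_0, push ε → (q_0, a, #)
  read a, top #: go to q_1, push # → (q_1, ε, #)
All input consumed in state q_1 with stack #.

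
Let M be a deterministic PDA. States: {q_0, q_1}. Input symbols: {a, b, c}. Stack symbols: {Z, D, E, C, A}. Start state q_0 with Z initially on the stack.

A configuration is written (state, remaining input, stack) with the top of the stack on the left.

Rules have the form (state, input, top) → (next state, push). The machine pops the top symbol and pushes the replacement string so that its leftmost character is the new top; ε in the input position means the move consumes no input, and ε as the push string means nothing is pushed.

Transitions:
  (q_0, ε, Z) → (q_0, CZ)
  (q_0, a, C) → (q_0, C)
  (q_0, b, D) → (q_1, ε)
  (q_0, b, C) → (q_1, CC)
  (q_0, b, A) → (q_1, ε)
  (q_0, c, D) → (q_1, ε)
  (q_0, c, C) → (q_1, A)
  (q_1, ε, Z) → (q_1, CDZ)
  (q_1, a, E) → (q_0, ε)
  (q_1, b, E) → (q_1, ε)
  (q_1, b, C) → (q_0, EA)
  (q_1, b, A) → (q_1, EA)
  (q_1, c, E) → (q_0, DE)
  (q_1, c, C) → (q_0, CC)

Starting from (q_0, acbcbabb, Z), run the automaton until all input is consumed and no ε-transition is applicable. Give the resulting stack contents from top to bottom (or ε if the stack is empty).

(q_0, acbcbabb, Z) ⊢ (q_0, acbcbabb, CZ) ⊢ (q_0, cbcbabb, CZ) ⊢ (q_1, bcbabb, AZ) ⊢ (q_1, cbabb, EAZ) ⊢ (q_0, babb, DEAZ) ⊢ (q_1, abb, EAZ) ⊢ (q_0, bb, AZ) ⊢ (q_1, b, Z) ⊢ (q_1, b, CDZ) ⊢ (q_0, ε, EADZ)
All input consumed in state q_0 with stack EADZ.

EADZ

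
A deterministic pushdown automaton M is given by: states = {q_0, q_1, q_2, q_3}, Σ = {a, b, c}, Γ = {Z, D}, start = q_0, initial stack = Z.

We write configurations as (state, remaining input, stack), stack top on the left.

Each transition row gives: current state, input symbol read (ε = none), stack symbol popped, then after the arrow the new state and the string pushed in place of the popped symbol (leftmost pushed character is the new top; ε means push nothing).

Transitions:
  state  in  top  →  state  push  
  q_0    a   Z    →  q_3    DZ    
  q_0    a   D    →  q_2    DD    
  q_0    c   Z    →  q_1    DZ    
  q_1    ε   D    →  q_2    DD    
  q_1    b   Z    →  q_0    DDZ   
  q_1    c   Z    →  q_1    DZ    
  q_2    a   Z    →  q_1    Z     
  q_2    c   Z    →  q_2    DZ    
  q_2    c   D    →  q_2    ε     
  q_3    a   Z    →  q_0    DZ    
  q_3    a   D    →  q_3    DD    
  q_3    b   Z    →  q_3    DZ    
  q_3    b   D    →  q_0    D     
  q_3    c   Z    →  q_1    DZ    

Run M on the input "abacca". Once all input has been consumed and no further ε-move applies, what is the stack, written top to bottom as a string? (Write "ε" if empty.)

Z

(q_0, abacca, Z)
  read a, top Z: go to q_3, push DZ → (q_3, bacca, DZ)
  read b, top D: go to q_0, push D → (q_0, acca, DZ)
  read a, top D: go to q_2, push DD → (q_2, cca, DDZ)
  read c, top D: go to q_2, push ε → (q_2, ca, DZ)
  read c, top D: go to q_2, push ε → (q_2, a, Z)
  read a, top Z: go to q_1, push Z → (q_1, ε, Z)
All input consumed in state q_1 with stack Z.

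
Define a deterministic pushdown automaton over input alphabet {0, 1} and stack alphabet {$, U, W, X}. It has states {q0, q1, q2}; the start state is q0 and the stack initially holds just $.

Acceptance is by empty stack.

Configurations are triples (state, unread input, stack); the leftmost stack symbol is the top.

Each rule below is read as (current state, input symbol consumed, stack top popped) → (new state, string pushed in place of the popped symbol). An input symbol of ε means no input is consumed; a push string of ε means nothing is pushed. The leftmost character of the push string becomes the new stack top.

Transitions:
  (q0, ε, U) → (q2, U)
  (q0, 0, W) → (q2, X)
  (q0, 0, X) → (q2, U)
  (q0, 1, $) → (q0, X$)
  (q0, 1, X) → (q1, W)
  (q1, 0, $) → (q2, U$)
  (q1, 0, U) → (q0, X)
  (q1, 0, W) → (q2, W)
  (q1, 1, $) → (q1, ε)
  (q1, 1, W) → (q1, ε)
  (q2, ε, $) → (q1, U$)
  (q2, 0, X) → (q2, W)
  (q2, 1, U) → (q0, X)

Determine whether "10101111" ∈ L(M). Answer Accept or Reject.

Accept

(q0, 10101111, $) ⊢ (q0, 0101111, X$) ⊢ (q2, 101111, U$) ⊢ (q0, 01111, X$) ⊢ (q2, 1111, U$) ⊢ (q0, 111, X$) ⊢ (q1, 11, W$) ⊢ (q1, 1, $) ⊢ (q1, ε, ε)
All input consumed and the stack is empty.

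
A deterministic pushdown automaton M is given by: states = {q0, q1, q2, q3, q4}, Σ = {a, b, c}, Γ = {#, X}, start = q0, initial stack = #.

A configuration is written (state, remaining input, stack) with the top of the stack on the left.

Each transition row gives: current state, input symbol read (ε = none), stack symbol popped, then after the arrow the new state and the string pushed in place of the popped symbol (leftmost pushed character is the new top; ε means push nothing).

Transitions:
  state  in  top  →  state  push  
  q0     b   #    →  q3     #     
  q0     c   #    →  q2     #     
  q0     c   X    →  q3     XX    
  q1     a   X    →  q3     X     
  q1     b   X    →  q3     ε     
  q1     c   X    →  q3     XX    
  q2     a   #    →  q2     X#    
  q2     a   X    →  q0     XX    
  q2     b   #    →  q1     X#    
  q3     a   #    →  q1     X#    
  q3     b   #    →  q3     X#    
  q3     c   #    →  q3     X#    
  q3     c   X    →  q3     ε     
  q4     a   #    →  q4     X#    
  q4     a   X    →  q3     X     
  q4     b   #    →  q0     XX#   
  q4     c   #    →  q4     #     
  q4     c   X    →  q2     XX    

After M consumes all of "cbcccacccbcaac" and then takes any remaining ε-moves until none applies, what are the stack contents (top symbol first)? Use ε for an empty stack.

#

(q0, cbcccacccbcaac, #) ⊢ (q2, bcccacccbcaac, #) ⊢ (q1, cccacccbcaac, X#) ⊢ (q3, ccacccbcaac, XX#) ⊢ (q3, cacccbcaac, X#) ⊢ (q3, acccbcaac, #) ⊢ (q1, cccbcaac, X#) ⊢ (q3, ccbcaac, XX#) ⊢ (q3, cbcaac, X#) ⊢ (q3, bcaac, #) ⊢ (q3, caac, X#) ⊢ (q3, aac, #) ⊢ (q1, ac, X#) ⊢ (q3, c, X#) ⊢ (q3, ε, #)
All input consumed in state q3 with stack #.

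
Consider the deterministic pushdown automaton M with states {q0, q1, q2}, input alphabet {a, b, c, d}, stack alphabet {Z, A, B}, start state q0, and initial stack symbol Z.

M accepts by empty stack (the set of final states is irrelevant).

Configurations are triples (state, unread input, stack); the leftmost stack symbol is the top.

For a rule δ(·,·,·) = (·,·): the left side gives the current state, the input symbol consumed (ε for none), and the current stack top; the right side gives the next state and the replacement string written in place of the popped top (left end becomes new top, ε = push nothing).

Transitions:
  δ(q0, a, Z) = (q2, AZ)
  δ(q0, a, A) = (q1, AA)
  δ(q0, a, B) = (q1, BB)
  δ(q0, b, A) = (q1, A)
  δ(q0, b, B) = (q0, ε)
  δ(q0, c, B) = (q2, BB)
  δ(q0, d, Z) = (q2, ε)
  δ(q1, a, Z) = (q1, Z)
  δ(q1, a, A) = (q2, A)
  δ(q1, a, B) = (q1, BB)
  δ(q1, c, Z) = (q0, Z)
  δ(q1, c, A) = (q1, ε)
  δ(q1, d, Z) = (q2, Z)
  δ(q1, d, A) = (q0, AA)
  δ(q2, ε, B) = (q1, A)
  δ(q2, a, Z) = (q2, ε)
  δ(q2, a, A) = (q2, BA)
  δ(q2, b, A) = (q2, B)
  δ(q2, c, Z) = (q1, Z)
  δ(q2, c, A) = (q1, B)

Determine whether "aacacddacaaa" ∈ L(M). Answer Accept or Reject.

Reject

(q0, aacacddacaaa, Z)
  read a, top Z: go to q2, push AZ → (q2, acacddacaaa, AZ)
  read a, top A: go to q2, push BA → (q2, cacddacaaa, BAZ)
  ε-move, top B: go to q1, push A → (q1, cacddacaaa, AAZ)
  read c, top A: go to q1, push ε → (q1, acddacaaa, AZ)
  read a, top A: go to q2, push A → (q2, cddacaaa, AZ)
  read c, top A: go to q1, push B → (q1, ddacaaa, BZ)
No transition applies at (q1, ddacaaa, BZ); input not fully consumed.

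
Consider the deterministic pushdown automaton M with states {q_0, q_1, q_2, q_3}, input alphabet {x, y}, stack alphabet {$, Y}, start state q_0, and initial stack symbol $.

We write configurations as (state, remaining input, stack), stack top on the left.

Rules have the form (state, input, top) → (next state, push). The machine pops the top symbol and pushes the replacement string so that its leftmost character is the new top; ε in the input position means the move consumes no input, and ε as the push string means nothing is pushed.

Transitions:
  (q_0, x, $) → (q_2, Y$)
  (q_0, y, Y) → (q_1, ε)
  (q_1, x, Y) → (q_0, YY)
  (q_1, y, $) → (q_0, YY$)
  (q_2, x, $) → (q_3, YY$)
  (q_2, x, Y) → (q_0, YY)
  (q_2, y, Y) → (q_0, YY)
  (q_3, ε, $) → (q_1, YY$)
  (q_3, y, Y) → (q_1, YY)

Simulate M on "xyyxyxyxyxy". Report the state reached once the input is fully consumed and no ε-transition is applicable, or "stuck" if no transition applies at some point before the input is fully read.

(q_0, xyyxyxyxyxy, $)
  read x, top $: go to q_2, push Y$ → (q_2, yyxyxyxyxy, Y$)
  read y, top Y: go to q_0, push YY → (q_0, yxyxyxyxy, YY$)
  read y, top Y: go to q_1, push ε → (q_1, xyxyxyxy, Y$)
  read x, top Y: go to q_0, push YY → (q_0, yxyxyxy, YY$)
  read y, top Y: go to q_1, push ε → (q_1, xyxyxy, Y$)
  read x, top Y: go to q_0, push YY → (q_0, yxyxy, YY$)
  read y, top Y: go to q_1, push ε → (q_1, xyxy, Y$)
  read x, top Y: go to q_0, push YY → (q_0, yxy, YY$)
  read y, top Y: go to q_1, push ε → (q_1, xy, Y$)
  read x, top Y: go to q_0, push YY → (q_0, y, YY$)
  read y, top Y: go to q_1, push ε → (q_1, ε, Y$)
All input consumed; M is in state q_1.

q_1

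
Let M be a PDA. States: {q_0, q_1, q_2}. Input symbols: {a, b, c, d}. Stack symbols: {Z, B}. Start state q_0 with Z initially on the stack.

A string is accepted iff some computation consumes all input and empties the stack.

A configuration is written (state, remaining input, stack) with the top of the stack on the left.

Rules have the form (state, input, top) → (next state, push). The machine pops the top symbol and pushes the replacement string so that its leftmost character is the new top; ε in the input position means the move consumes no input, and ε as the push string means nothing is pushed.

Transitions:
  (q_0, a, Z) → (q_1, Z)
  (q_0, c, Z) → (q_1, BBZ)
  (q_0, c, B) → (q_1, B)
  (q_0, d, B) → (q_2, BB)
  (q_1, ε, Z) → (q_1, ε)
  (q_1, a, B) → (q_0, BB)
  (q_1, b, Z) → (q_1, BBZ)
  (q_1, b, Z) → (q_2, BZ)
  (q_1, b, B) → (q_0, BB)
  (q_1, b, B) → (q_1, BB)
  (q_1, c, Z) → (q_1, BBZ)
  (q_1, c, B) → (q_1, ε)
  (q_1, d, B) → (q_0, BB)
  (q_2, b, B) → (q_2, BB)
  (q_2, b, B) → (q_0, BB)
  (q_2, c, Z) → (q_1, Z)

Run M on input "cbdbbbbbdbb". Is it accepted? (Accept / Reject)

No computation consumes all input and empties the stack.

Reject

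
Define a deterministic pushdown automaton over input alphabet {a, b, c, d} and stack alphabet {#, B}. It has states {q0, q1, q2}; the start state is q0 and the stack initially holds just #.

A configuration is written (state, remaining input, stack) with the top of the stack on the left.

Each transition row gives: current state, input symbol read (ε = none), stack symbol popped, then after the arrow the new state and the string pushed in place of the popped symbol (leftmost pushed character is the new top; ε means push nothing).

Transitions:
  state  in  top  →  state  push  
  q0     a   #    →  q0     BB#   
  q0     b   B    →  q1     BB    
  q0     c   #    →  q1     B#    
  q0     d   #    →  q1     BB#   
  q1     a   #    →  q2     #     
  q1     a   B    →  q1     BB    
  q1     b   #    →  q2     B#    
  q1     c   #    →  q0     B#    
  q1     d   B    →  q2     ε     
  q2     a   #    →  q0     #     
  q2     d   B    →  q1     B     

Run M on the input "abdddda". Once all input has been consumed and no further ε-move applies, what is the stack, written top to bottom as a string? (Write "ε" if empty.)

(q0, abdddda, #) ⊢ (q0, bdddda, BB#) ⊢ (q1, dddda, BBB#) ⊢ (q2, ddda, BB#) ⊢ (q1, dda, BB#) ⊢ (q2, da, B#) ⊢ (q1, a, B#) ⊢ (q1, ε, BB#)
All input consumed in state q1 with stack BB#.

BB#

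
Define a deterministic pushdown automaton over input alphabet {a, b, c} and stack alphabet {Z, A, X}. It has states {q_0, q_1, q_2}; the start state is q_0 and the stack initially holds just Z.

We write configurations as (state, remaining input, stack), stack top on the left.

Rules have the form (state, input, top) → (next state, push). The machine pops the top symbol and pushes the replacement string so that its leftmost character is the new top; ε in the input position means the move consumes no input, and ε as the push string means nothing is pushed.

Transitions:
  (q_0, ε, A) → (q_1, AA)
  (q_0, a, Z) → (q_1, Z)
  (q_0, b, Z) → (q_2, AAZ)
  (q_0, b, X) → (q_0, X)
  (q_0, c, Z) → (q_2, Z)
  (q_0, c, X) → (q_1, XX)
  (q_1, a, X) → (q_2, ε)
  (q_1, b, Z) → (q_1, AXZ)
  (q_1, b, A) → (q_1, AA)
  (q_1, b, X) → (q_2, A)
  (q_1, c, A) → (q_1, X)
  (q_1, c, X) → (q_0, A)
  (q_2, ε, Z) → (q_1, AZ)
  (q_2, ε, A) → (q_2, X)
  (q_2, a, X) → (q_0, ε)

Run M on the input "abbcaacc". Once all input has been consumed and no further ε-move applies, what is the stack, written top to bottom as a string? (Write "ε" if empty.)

AAXZ

(q_0, abbcaacc, Z)
  read a, top Z: go to q_1, push Z → (q_1, bbcaacc, Z)
  read b, top Z: go to q_1, push AXZ → (q_1, bcaacc, AXZ)
  read b, top A: go to q_1, push AA → (q_1, caacc, AAXZ)
  read c, top A: go to q_1, push X → (q_1, aacc, XAXZ)
  read a, top X: go to q_2, push ε → (q_2, acc, AXZ)
  ε-move, top A: go to q_2, push X → (q_2, acc, XXZ)
  read a, top X: go to q_0, push ε → (q_0, cc, XZ)
  read c, top X: go to q_1, push XX → (q_1, c, XXZ)
  read c, top X: go to q_0, push A → (q_0, ε, AXZ)
  ε-move, top A: go to q_1, push AA → (q_1, ε, AAXZ)
All input consumed in state q_1 with stack AAXZ.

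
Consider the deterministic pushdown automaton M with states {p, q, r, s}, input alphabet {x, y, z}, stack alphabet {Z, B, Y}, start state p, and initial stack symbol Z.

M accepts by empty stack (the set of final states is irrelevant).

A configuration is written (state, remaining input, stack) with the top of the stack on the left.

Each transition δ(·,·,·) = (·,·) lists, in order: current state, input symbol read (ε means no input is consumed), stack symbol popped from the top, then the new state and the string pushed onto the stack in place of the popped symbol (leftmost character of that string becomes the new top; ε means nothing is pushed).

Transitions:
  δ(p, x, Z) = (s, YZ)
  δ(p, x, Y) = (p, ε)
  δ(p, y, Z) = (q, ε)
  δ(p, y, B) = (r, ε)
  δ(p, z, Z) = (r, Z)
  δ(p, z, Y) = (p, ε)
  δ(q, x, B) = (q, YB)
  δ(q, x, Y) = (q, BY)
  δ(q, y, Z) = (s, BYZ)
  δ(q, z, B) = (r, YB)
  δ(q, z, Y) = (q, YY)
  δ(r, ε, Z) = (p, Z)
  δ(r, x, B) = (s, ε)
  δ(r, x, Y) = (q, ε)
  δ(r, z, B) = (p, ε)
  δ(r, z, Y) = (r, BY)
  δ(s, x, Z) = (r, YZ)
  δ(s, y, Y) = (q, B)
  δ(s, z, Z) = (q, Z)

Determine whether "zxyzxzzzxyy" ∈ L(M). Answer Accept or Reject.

(p, zxyzxzzzxyy, Z)
  read z, top Z: go to r, push Z → (r, xyzxzzzxyy, Z)
  ε-move, top Z: go to p, push Z → (p, xyzxzzzxyy, Z)
  read x, top Z: go to s, push YZ → (s, yzxzzzxyy, YZ)
  read y, top Y: go to q, push B → (q, zxzzzxyy, BZ)
  read z, top B: go to r, push YB → (r, xzzzxyy, YBZ)
  read x, top Y: go to q, push ε → (q, zzzxyy, BZ)
  read z, top B: go to r, push YB → (r, zzxyy, YBZ)
  read z, top Y: go to r, push BY → (r, zxyy, BYBZ)
  read z, top B: go to p, push ε → (p, xyy, YBZ)
  read x, top Y: go to p, push ε → (p, yy, BZ)
  read y, top B: go to r, push ε → (r, y, Z)
  ε-move, top Z: go to p, push Z → (p, y, Z)
  read y, top Z: go to q, push ε → (q, ε, ε)
All input consumed and the stack is empty.

Accept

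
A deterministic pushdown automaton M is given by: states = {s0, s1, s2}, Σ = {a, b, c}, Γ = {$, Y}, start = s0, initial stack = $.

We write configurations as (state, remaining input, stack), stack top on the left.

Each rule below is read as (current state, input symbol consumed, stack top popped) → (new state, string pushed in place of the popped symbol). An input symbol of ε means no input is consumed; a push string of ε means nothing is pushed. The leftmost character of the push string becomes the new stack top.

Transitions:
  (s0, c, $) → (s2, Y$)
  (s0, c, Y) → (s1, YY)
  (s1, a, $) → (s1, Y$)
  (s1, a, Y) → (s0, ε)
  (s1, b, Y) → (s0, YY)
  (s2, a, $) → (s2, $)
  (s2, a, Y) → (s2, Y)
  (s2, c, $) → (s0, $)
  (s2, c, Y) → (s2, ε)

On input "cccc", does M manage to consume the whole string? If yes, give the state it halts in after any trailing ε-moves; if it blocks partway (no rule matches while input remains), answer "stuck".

s2

(s0, cccc, $) ⊢ (s2, ccc, Y$) ⊢ (s2, cc, $) ⊢ (s0, c, $) ⊢ (s2, ε, Y$)
All input consumed; M is in state s2.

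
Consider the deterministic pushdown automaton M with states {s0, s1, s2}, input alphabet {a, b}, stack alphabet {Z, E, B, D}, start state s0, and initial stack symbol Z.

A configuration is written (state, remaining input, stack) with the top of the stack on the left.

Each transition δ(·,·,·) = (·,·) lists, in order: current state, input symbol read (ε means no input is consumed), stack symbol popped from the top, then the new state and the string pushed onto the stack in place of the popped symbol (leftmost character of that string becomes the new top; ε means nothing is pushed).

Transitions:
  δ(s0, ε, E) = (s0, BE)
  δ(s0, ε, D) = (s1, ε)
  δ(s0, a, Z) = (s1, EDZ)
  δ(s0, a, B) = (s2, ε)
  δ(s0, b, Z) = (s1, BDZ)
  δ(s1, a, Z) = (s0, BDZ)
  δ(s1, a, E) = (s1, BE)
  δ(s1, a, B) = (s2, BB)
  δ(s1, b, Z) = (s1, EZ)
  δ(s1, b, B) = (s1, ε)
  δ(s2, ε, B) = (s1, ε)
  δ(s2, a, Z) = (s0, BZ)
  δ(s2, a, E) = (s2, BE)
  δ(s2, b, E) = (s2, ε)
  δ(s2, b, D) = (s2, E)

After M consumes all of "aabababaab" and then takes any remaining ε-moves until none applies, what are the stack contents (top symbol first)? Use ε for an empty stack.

(s0, aabababaab, Z)
  read a, top Z: go to s1, push EDZ → (s1, abababaab, EDZ)
  read a, top E: go to s1, push BE → (s1, bababaab, BEDZ)
  read b, top B: go to s1, push ε → (s1, ababaab, EDZ)
  read a, top E: go to s1, push BE → (s1, babaab, BEDZ)
  read b, top B: go to s1, push ε → (s1, abaab, EDZ)
  read a, top E: go to s1, push BE → (s1, baab, BEDZ)
  read b, top B: go to s1, push ε → (s1, aab, EDZ)
  read a, top E: go to s1, push BE → (s1, ab, BEDZ)
  read a, top B: go to s2, push BB → (s2, b, BBEDZ)
  ε-move, top B: go to s1, push ε → (s1, b, BEDZ)
  read b, top B: go to s1, push ε → (s1, ε, EDZ)
All input consumed in state s1 with stack EDZ.

EDZ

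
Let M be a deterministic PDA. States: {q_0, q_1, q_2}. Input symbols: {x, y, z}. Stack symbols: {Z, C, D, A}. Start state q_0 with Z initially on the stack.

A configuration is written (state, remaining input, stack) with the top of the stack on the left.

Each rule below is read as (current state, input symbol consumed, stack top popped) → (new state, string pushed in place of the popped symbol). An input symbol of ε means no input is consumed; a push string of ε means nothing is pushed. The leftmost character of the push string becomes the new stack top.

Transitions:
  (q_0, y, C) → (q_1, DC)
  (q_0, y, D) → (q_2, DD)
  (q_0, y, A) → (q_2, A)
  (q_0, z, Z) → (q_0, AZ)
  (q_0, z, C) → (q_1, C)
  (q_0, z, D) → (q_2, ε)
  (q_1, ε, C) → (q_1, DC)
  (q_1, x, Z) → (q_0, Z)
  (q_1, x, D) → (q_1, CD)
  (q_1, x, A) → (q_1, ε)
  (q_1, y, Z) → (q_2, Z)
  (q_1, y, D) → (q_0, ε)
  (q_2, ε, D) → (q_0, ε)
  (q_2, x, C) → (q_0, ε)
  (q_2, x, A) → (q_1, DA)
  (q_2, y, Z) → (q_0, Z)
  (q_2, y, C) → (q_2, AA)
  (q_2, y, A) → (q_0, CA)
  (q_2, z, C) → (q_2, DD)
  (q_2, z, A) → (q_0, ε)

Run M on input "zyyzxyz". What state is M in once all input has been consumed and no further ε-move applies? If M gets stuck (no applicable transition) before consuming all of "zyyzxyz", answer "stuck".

(q_0, zyyzxyz, Z)
  read z, top Z: go to q_0, push AZ → (q_0, yyzxyz, AZ)
  read y, top A: go to q_2, push A → (q_2, yzxyz, AZ)
  read y, top A: go to q_0, push CA → (q_0, zxyz, CAZ)
  read z, top C: go to q_1, push C → (q_1, xyz, CAZ)
  ε-move, top C: go to q_1, push DC → (q_1, xyz, DCAZ)
  read x, top D: go to q_1, push CD → (q_1, yz, CDCAZ)
  ε-move, top C: go to q_1, push DC → (q_1, yz, DCDCAZ)
  read y, top D: go to q_0, push ε → (q_0, z, CDCAZ)
  read z, top C: go to q_1, push C → (q_1, ε, CDCAZ)
  ε-move, top C: go to q_1, push DC → (q_1, ε, DCDCAZ)
All input consumed; M is in state q_1.

q_1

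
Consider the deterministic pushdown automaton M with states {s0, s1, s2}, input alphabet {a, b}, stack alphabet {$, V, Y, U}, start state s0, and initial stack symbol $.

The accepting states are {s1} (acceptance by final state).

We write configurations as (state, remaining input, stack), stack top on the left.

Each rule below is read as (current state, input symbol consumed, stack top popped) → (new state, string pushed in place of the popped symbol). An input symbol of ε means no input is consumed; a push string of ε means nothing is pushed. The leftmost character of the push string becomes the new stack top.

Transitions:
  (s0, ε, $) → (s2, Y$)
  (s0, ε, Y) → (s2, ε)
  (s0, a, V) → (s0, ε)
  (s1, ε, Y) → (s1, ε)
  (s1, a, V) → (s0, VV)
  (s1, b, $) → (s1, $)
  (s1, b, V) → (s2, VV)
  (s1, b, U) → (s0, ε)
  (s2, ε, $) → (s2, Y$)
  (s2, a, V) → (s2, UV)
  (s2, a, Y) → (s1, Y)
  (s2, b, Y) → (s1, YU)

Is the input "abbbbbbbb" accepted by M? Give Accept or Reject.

Accept

(s0, abbbbbbbb, $)
  ε-move, top $: go to s2, push Y$ → (s2, abbbbbbbb, Y$)
  read a, top Y: go to s1, push Y → (s1, bbbbbbbb, Y$)
  ε-move, top Y: go to s1, push ε → (s1, bbbbbbbb, $)
  read b, top $: go to s1, push $ → (s1, bbbbbbb, $)
  read b, top $: go to s1, push $ → (s1, bbbbbb, $)
  read b, top $: go to s1, push $ → (s1, bbbbb, $)
  read b, top $: go to s1, push $ → (s1, bbbb, $)
  read b, top $: go to s1, push $ → (s1, bbb, $)
  read b, top $: go to s1, push $ → (s1, bb, $)
  read b, top $: go to s1, push $ → (s1, b, $)
  read b, top $: go to s1, push $ → (s1, ε, $)
All input consumed; state s1 ∈ F.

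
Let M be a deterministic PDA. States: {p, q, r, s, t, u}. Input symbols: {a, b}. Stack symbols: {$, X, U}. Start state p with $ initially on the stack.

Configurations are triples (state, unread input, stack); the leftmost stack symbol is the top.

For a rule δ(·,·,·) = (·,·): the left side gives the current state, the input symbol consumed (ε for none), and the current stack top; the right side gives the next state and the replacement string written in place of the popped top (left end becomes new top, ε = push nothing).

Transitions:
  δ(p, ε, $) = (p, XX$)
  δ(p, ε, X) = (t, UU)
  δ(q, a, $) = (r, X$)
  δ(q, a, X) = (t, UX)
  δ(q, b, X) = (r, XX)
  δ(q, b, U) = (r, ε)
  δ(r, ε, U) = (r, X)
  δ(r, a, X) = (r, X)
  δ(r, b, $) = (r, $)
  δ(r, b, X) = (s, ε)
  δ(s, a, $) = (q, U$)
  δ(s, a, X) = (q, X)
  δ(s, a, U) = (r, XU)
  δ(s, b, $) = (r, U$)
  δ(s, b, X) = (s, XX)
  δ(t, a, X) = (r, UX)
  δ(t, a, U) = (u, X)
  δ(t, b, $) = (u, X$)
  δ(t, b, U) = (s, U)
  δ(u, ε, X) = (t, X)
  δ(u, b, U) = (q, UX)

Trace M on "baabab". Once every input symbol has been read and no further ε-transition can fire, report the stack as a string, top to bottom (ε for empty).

(p, baabab, $)
  ε-move, top $: go to p, push XX$ → (p, baabab, XX$)
  ε-move, top X: go to t, push UU → (t, baabab, UUX$)
  read b, top U: go to s, push U → (s, aabab, UUX$)
  read a, top U: go to r, push XU → (r, abab, XUUX$)
  read a, top X: go to r, push X → (r, bab, XUUX$)
  read b, top X: go to s, push ε → (s, ab, UUX$)
  read a, top U: go to r, push XU → (r, b, XUUX$)
  read b, top X: go to s, push ε → (s, ε, UUX$)
All input consumed in state s with stack UUX$.

UUX$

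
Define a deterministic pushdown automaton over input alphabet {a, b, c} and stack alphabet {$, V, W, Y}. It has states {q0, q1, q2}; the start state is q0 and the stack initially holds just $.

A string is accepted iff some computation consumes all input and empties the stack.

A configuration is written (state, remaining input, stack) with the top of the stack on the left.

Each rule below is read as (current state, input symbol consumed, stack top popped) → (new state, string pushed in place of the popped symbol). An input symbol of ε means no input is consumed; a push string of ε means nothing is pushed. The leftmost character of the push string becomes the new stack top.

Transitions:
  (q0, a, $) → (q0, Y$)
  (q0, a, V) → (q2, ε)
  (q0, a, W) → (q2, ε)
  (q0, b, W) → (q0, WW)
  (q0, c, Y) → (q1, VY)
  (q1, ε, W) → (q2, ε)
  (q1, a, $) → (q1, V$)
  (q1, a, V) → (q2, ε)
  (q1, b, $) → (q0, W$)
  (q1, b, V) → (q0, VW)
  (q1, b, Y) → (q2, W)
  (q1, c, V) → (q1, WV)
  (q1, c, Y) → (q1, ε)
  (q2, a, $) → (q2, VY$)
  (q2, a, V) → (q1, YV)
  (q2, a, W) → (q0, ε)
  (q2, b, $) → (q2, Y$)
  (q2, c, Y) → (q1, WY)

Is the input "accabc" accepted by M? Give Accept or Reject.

(q0, accabc, $)
  read a, top $: go to q0, push Y$ → (q0, ccabc, Y$)
  read c, top Y: go to q1, push VY → (q1, cabc, VY$)
  read c, top V: go to q1, push WV → (q1, abc, WVY$)
  ε-move, top W: go to q2, push ε → (q2, abc, VY$)
  read a, top V: go to q1, push YV → (q1, bc, YVY$)
  read b, top Y: go to q2, push W → (q2, c, WVY$)
No transition applies at (q2, c, WVY$); input not fully consumed.

Reject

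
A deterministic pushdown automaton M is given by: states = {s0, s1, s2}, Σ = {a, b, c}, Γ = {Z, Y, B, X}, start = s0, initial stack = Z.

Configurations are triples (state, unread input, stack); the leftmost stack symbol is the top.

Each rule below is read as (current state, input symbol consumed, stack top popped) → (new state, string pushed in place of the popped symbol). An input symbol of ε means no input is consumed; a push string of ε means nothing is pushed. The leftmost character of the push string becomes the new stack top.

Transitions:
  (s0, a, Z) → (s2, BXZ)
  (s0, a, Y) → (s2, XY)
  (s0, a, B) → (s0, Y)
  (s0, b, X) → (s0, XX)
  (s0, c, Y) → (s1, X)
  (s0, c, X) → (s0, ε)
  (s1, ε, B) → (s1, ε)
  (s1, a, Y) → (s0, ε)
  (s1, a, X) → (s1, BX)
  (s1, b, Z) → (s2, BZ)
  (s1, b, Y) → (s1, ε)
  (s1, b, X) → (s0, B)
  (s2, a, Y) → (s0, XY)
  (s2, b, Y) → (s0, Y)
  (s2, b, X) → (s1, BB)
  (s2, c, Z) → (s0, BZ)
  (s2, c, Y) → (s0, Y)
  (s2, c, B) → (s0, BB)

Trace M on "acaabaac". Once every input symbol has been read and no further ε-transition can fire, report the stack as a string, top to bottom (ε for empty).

(s0, acaabaac, Z) ⊢ (s2, caabaac, BXZ) ⊢ (s0, aabaac, BBXZ) ⊢ (s0, abaac, YBXZ) ⊢ (s2, baac, XYBXZ) ⊢ (s1, aac, BBYBXZ) ⊢ (s1, aac, BYBXZ) ⊢ (s1, aac, YBXZ) ⊢ (s0, ac, BXZ) ⊢ (s0, c, YXZ) ⊢ (s1, ε, XXZ)
All input consumed in state s1 with stack XXZ.

XXZ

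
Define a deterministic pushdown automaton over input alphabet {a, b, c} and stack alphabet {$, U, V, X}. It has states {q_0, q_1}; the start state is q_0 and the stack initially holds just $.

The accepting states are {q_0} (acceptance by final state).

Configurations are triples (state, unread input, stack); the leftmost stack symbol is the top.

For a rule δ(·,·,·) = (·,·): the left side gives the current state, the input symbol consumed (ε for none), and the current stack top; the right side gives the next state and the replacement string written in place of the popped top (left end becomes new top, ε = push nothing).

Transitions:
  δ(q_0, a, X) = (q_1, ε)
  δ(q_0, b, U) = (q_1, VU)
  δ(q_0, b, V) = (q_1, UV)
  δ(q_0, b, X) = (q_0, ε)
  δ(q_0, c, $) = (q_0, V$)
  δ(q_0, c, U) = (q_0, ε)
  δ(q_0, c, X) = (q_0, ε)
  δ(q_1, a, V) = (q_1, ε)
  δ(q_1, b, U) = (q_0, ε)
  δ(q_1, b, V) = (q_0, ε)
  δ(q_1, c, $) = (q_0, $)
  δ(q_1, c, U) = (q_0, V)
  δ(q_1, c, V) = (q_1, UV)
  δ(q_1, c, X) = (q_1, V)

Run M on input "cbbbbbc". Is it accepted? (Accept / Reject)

(q_0, cbbbbbc, $)
  read c, top $: go to q_0, push V$ → (q_0, bbbbbc, V$)
  read b, top V: go to q_1, push UV → (q_1, bbbbc, UV$)
  read b, top U: go to q_0, push ε → (q_0, bbbc, V$)
  read b, top V: go to q_1, push UV → (q_1, bbc, UV$)
  read b, top U: go to q_0, push ε → (q_0, bc, V$)
  read b, top V: go to q_1, push UV → (q_1, c, UV$)
  read c, top U: go to q_0, push V → (q_0, ε, VV$)
All input consumed; state q_0 ∈ F.

Accept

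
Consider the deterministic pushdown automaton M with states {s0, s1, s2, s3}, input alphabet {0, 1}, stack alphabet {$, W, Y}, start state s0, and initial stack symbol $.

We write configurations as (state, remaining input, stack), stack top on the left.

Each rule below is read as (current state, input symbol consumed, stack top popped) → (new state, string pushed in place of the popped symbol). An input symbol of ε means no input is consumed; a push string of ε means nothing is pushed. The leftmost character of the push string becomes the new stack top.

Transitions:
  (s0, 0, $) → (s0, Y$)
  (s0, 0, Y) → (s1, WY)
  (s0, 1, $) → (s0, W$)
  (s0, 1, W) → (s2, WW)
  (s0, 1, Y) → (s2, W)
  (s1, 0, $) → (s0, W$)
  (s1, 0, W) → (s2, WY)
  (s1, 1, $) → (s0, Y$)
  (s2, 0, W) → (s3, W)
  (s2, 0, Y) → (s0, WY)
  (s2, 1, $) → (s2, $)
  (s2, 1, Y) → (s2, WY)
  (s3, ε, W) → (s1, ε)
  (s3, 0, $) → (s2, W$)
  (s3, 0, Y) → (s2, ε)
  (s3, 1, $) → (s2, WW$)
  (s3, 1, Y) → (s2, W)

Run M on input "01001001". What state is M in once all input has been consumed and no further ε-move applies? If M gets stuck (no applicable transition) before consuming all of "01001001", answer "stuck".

stuck

(s0, 01001001, $) ⊢ (s0, 1001001, Y$) ⊢ (s2, 001001, W$) ⊢ (s3, 01001, W$) ⊢ (s1, 01001, $) ⊢ (s0, 1001, W$) ⊢ (s2, 001, WW$) ⊢ (s3, 01, WW$) ⊢ (s1, 01, W$) ⊢ (s2, 1, WY$)
No transition for (s2, 1, top W); M blocks with input 1 remaining.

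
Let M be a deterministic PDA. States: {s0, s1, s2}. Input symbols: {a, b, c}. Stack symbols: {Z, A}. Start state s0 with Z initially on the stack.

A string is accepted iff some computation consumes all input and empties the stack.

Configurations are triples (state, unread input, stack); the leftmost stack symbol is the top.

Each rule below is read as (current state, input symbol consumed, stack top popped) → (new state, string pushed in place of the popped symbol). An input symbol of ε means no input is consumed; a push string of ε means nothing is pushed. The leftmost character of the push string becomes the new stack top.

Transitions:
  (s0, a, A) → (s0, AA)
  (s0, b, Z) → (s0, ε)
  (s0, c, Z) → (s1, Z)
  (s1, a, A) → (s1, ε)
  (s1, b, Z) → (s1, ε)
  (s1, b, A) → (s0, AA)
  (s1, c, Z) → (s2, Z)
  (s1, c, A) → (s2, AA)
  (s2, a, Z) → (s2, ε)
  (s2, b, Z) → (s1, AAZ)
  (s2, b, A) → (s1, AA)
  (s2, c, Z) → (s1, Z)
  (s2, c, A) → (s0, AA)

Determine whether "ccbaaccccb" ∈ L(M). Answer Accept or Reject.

Accept

(s0, ccbaaccccb, Z) ⊢ (s1, cbaaccccb, Z) ⊢ (s2, baaccccb, Z) ⊢ (s1, aaccccb, AAZ) ⊢ (s1, accccb, AZ) ⊢ (s1, ccccb, Z) ⊢ (s2, cccb, Z) ⊢ (s1, ccb, Z) ⊢ (s2, cb, Z) ⊢ (s1, b, Z) ⊢ (s1, ε, ε)
All input consumed and the stack is empty.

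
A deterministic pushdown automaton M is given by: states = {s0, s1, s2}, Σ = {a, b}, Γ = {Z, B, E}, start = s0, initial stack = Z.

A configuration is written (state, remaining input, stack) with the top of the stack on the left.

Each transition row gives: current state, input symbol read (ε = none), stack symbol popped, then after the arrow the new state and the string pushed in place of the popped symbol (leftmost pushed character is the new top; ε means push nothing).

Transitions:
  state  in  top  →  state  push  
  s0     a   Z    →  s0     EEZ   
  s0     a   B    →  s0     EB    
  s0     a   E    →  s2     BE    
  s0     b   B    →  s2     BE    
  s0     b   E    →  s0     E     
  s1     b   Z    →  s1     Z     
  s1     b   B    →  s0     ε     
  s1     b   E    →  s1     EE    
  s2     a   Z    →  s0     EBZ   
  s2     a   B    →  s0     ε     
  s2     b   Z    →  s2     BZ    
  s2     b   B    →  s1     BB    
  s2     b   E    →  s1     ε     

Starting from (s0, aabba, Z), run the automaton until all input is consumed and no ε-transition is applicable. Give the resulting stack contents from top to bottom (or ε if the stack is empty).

EBEEZ

(s0, aabba, Z) ⊢ (s0, abba, EEZ) ⊢ (s2, bba, BEEZ) ⊢ (s1, ba, BBEEZ) ⊢ (s0, a, BEEZ) ⊢ (s0, ε, EBEEZ)
All input consumed in state s0 with stack EBEEZ.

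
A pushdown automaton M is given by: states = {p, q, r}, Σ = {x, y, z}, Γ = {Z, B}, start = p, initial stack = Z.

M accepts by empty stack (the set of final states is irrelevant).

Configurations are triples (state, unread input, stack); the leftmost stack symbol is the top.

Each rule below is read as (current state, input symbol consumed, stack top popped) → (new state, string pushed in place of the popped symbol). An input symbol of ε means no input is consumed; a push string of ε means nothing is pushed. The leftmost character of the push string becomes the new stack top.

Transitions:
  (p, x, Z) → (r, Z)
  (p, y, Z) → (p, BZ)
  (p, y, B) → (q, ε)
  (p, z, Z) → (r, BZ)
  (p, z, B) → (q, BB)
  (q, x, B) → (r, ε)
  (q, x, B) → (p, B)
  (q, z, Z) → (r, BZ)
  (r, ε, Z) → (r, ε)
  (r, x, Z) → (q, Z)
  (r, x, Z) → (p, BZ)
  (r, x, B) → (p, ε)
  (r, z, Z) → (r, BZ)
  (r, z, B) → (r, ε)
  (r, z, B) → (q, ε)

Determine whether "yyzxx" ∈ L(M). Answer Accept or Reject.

One accepting computation: (p, yyzxx, Z) ⊢ (p, yzxx, BZ) ⊢ (q, zxx, Z) ⊢ (r, xx, BZ) ⊢ (p, x, Z) ⊢ (r, ε, Z) ⊢ (r, ε, ε)
All input consumed and the stack is empty.

Accept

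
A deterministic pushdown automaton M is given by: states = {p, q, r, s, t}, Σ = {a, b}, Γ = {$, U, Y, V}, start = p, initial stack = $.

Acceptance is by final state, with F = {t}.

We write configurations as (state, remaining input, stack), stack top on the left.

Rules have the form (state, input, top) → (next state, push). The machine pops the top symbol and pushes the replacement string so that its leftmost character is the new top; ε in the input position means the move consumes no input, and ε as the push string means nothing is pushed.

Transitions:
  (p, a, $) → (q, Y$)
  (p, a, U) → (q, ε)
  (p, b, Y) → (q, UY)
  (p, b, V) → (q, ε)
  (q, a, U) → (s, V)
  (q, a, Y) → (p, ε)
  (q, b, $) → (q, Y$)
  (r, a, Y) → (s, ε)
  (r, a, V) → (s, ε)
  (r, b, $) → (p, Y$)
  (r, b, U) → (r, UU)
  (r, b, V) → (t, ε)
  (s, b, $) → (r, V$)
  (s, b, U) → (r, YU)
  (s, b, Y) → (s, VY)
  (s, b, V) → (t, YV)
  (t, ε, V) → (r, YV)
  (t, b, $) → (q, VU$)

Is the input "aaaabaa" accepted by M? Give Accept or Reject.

(p, aaaabaa, $) ⊢ (q, aaabaa, Y$) ⊢ (p, aabaa, $) ⊢ (q, abaa, Y$) ⊢ (p, baa, $)
No transition applies at (p, baa, $); input not fully consumed.

Reject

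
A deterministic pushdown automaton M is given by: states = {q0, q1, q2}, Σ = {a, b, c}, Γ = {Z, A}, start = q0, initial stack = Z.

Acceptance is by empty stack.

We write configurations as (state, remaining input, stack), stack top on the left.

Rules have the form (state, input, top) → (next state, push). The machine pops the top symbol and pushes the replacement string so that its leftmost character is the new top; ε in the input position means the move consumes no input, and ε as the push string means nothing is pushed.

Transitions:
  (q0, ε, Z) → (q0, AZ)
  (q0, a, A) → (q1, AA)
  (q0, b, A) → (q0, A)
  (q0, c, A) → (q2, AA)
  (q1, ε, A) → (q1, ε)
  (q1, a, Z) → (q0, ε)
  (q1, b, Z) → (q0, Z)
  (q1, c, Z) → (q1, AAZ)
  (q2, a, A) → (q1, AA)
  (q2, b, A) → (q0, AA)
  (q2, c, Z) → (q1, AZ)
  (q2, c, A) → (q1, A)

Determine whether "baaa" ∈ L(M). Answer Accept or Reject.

(q0, baaa, Z) ⊢ (q0, baaa, AZ) ⊢ (q0, aaa, AZ) ⊢ (q1, aa, AAZ) ⊢ (q1, aa, AZ) ⊢ (q1, aa, Z) ⊢ (q0, a, ε)
No transition applies at (q0, a, ε); input not fully consumed.

Reject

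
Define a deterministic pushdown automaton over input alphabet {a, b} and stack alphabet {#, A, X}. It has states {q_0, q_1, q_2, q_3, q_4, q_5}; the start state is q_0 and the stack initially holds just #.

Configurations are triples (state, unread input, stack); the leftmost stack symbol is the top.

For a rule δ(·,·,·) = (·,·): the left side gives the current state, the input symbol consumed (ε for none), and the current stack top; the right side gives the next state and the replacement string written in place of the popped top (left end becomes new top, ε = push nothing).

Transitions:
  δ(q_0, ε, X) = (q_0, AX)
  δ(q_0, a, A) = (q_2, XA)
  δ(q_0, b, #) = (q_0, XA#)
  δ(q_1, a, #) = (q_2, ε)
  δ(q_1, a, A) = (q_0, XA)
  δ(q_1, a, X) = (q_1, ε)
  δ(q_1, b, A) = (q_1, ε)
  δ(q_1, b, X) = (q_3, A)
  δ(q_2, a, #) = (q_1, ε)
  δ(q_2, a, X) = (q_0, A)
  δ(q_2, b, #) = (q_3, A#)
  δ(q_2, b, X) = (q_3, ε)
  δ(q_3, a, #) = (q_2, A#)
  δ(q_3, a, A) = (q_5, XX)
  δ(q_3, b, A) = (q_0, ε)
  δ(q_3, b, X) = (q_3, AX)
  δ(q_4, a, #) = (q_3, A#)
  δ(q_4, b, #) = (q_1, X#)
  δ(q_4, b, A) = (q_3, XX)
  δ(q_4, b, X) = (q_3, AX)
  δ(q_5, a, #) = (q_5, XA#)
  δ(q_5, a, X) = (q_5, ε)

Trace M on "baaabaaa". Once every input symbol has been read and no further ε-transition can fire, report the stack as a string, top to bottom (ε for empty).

(q_0, baaabaaa, #)
  read b, top #: go to q_0, push XA# → (q_0, aaabaaa, XA#)
  ε-move, top X: go to q_0, push AX → (q_0, aaabaaa, AXA#)
  read a, top A: go to q_2, push XA → (q_2, aabaaa, XAXA#)
  read a, top X: go to q_0, push A → (q_0, abaaa, AAXA#)
  read a, top A: go to q_2, push XA → (q_2, baaa, XAAXA#)
  read b, top X: go to q_3, push ε → (q_3, aaa, AAXA#)
  read a, top A: go to q_5, push XX → (q_5, aa, XXAXA#)
  read a, top X: go to q_5, push ε → (q_5, a, XAXA#)
  read a, top X: go to q_5, push ε → (q_5, ε, AXA#)
All input consumed in state q_5 with stack AXA#.

AXA#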